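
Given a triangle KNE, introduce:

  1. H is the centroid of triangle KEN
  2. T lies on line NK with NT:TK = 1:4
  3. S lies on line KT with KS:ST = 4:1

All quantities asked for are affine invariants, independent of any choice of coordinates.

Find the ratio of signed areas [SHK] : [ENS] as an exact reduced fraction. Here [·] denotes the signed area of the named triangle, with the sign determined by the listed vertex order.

[SHK]:[ENS] = -16/27

Set K = (0, 0), N = (1, 0), E = (0, 1); any affine frame gives the same invariant.
1. H is the centroid of triangle KEN ⇒ H = (1/3, 1/3)
2. T lies on line NK with NT:TK = 1:4 ⇒ T = (4/5, 0)
3. S lies on line KT with KS:ST = 4:1 ⇒ S = (16/25, 0)
2·[SHK] = 16/75, 2·[ENS] = -9/25
[SHK]:[ENS] = 16/75:-9/25 = -16/27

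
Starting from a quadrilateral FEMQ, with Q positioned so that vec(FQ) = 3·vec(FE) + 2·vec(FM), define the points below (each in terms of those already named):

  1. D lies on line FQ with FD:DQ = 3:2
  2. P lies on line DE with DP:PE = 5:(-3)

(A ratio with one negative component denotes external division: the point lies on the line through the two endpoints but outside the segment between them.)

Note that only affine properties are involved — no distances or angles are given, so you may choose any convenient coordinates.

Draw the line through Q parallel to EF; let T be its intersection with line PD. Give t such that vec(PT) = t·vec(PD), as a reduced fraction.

Set F = (0, 0), E = (1, 0), M = (0, 1), Q = (3, 2); any affine frame gives the same invariant.
1. D lies on line FQ with FD:DQ = 3:2 ⇒ D = (9/5, 6/5)
2. P lies on line DE with DP:PE = 5:(-3) ⇒ P = (-1/5, -9/5)
through Q parallel to EF: direction (-1, 0); meets PD at T = (7/3, 2)
T = P + t·(D−P) with t = 19/15

t = 19/15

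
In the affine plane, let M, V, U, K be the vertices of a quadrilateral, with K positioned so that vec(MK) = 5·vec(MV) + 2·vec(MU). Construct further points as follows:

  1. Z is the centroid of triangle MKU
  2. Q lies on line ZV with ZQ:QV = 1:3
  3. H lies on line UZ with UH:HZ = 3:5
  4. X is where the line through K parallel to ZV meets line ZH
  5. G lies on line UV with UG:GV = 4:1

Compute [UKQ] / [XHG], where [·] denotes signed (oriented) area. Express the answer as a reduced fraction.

Assign M = (0, 0), V = (1, 0), U = (0, 1), K = (5, 2) — the answer is frame-independent, so this choice is without loss of generality.
1. Z is the centroid of triangle MKU ⇒ Z = (5/3, 1)
2. Q lies on line ZV with ZQ:QV = 1:3 ⇒ Q = (3/2, 3/4)
3. H lies on line UZ with UH:HZ = 3:5 ⇒ H = (5/8, 1)
4. X is where the line through K parallel to ZV meets line ZH ⇒ X = (13/3, 1)
5. G lies on line UV with UG:GV = 4:1 ⇒ G = (4/5, 1/5)
2·[UKQ] = -11/4, 2·[XHG] = 89/30
[UKQ]:[XHG] = -11/4:89/30 = -165/178

[UKQ]:[XHG] = -165/178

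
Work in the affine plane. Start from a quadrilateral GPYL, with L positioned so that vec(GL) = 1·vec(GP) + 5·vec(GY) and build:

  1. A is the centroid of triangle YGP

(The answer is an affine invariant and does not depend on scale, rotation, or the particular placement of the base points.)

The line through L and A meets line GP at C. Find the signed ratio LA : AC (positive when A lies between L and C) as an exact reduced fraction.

Assign G = (0, 0), P = (1, 0), Y = (0, 1), L = (1, 5) — the answer is frame-independent, so this choice is without loss of generality.
1. A is the centroid of triangle YGP ⇒ A = (1/3, 1/3)
line LA meets GP at C = (2/7, 0)
A = L + t·(C−L) with t = 14/15, so LA:AC = 14/15:1/15

LA:AC = 14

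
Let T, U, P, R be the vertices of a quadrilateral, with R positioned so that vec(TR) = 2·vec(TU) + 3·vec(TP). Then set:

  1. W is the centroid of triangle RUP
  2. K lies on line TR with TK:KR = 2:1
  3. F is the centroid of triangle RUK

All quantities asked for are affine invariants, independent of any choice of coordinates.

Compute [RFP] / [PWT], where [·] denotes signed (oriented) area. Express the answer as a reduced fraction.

Choose coordinates T = (0, 0), U = (1, 0), P = (0, 1), R = (2, 3).
1. W is the centroid of triangle RUP ⇒ W = (1, 4/3)
2. K lies on line TR with TK:KR = 2:1 ⇒ K = (4/3, 2)
3. F is the centroid of triangle RUK ⇒ F = (13/9, 5/3)
2·[RFP] = -14/9, 2·[PWT] = -1
[RFP]:[PWT] = -14/9:-1 = 14/9

[RFP]:[PWT] = 14/9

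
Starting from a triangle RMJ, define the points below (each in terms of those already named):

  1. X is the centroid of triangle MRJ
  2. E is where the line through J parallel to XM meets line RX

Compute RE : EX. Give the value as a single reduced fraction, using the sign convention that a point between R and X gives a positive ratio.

RE:EX = -2

Work in coordinates with R = (0, 0), M = (1, 0), J = (0, 1).
1. X is the centroid of triangle MRJ ⇒ X = (1/3, 1/3)
2. E is where the line through J parallel to XM meets line RX ⇒ E = (2/3, 2/3)
E = R + t·(X−R) with t = 2, so RE:EX = t:(1−t) = 2:-1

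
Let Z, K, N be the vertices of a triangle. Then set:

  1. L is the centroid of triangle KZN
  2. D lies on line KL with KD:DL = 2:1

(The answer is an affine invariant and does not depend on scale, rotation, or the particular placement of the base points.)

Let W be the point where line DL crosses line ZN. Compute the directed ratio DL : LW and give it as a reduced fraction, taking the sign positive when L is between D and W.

Choose coordinates Z = (0, 0), K = (1, 0), N = (0, 1).
1. L is the centroid of triangle KZN ⇒ L = (1/3, 1/3)
2. D lies on line KL with KD:DL = 2:1 ⇒ D = (5/9, 2/9)
line DL meets ZN at W = (0, 1/2)
L = D + t·(W−D) with t = 2/5, so DL:LW = 2/5:3/5

DL:LW = 2/3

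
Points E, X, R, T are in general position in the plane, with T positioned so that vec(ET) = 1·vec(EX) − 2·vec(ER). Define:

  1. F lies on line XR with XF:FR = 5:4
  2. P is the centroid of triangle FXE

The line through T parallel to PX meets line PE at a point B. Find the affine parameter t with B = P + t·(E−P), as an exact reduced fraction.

Set E = (0, 0), X = (1, 0), R = (0, 1), T = (1, -2); any affine frame gives the same invariant.
1. F lies on line XR with XF:FR = 5:4 ⇒ F = (4/9, 5/9)
2. P is the centroid of triangle FXE ⇒ P = (13/27, 5/27)
through T parallel to PX: direction (14/27, -5/27); meets PE at B = (-299/135, -23/27)
B = P + t·(E−P) with t = 28/5

t = 28/5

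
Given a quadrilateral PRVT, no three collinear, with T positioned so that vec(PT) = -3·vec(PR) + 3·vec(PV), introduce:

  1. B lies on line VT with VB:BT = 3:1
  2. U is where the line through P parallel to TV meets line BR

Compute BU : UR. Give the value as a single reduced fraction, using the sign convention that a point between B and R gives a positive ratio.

BU:UR = -3/2

Set P = (0, 0), R = (1, 0), V = (0, 1), T = (-3, 3); any affine frame gives the same invariant.
1. B lies on line VT with VB:BT = 3:1 ⇒ B = (-9/4, 5/2)
2. U is where the line through P parallel to TV meets line BR ⇒ U = (15/2, -5)
U = B + t·(R−B) with t = 3, so BU:UR = t:(1−t) = 3:-2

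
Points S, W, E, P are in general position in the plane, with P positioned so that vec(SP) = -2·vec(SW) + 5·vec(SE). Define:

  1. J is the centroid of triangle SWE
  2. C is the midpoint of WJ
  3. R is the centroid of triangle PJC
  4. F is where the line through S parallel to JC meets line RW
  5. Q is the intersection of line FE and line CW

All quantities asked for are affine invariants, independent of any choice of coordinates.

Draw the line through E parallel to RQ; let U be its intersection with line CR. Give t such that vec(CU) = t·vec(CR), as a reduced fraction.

Assign S = (0, 0), W = (1, 0), E = (0, 1), P = (-2, 5) — the answer is frame-independent, so this choice is without loss of generality.
1. J is the centroid of triangle SWE ⇒ J = (1/3, 1/3)
2. C is the midpoint of WJ ⇒ C = (2/3, 1/6)
3. R is the centroid of triangle PJC ⇒ R = (-1/3, 11/6)
4. F is where the line through S parallel to JC meets line RW ⇒ F = (11/7, -11/14)
5. Q is the intersection of line FE and line CW ⇒ Q = (11/14, 3/28)
through E parallel to RQ: direction (47/42, -145/84); meets CR at U = (47/21, -103/42)
U = C + t·(R−C) with t = -11/7

t = -11/7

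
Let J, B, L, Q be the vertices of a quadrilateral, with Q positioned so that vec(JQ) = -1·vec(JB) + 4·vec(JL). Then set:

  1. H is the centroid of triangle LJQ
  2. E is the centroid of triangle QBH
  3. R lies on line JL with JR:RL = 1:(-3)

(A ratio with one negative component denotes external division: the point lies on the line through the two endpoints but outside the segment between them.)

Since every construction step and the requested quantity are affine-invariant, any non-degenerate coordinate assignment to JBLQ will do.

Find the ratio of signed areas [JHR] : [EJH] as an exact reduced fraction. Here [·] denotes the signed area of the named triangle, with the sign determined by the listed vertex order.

[JHR]:[EJH] = -3/8

Set J = (0, 0), B = (1, 0), L = (0, 1), Q = (-1, 4); any affine frame gives the same invariant.
1. H is the centroid of triangle LJQ ⇒ H = (-1/3, 5/3)
2. E is the centroid of triangle QBH ⇒ E = (-1/9, 17/9)
3. R lies on line JL with JR:RL = 1:(-3) ⇒ R = (0, -1/2)
2·[JHR] = 1/6, 2·[EJH] = -4/9
[JHR]:[EJH] = 1/6:-4/9 = -3/8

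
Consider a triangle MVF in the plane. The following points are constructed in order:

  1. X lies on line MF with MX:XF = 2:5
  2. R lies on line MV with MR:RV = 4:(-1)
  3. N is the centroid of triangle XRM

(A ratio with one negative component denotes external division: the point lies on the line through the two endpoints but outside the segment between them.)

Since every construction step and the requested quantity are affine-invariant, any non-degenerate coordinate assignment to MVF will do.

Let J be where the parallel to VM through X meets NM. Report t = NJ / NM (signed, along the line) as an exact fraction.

Assign M = (0, 0), V = (1, 0), F = (0, 1) — the answer is frame-independent, so this choice is without loss of generality.
1. X lies on line MF with MX:XF = 2:5 ⇒ X = (0, 2/7)
2. R lies on line MV with MR:RV = 4:(-1) ⇒ R = (4/3, 0)
3. N is the centroid of triangle XRM ⇒ N = (4/9, 2/21)
through X parallel to VM: direction (-1, 0); meets NM at J = (4/3, 2/7)
J = N + t·(M−N) with t = -2

t = -2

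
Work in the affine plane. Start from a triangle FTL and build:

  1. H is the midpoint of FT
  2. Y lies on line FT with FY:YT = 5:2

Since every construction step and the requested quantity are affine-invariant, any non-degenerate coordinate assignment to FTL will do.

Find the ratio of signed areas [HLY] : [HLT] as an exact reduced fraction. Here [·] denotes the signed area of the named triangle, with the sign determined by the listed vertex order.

[HLY]:[HLT] = 3/7

Work in coordinates with F = (0, 0), T = (1, 0), L = (0, 1).
1. H is the midpoint of FT ⇒ H = (1/2, 0)
2. Y lies on line FT with FY:YT = 5:2 ⇒ Y = (5/7, 0)
2·[HLY] = -3/14, 2·[HLT] = -1/2
[HLY]:[HLT] = -3/14:-1/2 = 3/7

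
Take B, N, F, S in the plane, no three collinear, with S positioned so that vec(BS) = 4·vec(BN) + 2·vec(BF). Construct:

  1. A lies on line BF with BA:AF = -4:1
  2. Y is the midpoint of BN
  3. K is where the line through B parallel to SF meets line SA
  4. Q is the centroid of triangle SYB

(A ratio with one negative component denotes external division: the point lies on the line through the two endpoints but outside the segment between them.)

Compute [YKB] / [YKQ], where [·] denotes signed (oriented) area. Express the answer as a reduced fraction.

Choose coordinates B = (0, 0), N = (1, 0), F = (0, 1), S = (4, 2).
1. A lies on line BF with BA:AF = -4:1 ⇒ A = (0, 4/3)
2. Y is the midpoint of BN ⇒ Y = (1/2, 0)
3. K is where the line through B parallel to SF meets line SA ⇒ K = (16, 4)
4. Q is the centroid of triangle SYB ⇒ Q = (3/2, 2/3)
2·[YKB] = 2, 2·[YKQ] = 19/3
[YKB]:[YKQ] = 2:19/3 = 6/19

[YKB]:[YKQ] = 6/19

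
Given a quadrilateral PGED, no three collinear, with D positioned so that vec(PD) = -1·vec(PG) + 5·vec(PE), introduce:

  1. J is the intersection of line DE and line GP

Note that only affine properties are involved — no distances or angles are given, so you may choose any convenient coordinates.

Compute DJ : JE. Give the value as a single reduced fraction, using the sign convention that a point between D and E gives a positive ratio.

Choose coordinates P = (0, 0), G = (1, 0), E = (0, 1), D = (-1, 5).
1. J is the intersection of line DE and line GP ⇒ J = (1/4, 0)
J = D + t·(E−D) with t = 5/4, so DJ:JE = t:(1−t) = 5/4:-1/4

DJ:JE = -5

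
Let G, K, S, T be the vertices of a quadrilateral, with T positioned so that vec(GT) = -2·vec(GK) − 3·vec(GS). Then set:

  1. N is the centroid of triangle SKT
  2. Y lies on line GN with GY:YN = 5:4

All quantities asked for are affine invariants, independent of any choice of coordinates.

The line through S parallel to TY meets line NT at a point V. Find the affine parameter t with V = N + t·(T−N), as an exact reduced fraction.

t = 29/2

Choose coordinates G = (0, 0), K = (1, 0), S = (0, 1), T = (-2, -3).
1. N is the centroid of triangle SKT ⇒ N = (-1/3, -2/3)
2. Y lies on line GN with GY:YN = 5:4 ⇒ Y = (-5/27, -10/27)
through S parallel to TY: direction (49/27, 71/27); meets NT at V = (-49/2, -69/2)
V = N + t·(T−N) with t = 29/2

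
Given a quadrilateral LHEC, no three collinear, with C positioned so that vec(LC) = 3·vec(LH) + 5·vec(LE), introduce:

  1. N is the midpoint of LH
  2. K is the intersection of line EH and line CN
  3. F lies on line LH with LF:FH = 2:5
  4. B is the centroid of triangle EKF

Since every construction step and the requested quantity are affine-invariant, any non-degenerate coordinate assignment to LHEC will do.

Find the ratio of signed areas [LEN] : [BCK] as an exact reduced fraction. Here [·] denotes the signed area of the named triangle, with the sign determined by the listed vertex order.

[LEN]:[BCK] = 9/34

Choose coordinates L = (0, 0), H = (1, 0), E = (0, 1), C = (3, 5).
1. N is the midpoint of LH ⇒ N = (1/2, 0)
2. K is the intersection of line EH and line CN ⇒ K = (2/3, 1/3)
3. F lies on line LH with LF:FH = 2:5 ⇒ F = (2/7, 0)
4. B is the centroid of triangle EKF ⇒ B = (20/63, 4/9)
2·[LEN] = -1/2, 2·[BCK] = -17/9
[LEN]:[BCK] = -1/2:-17/9 = 9/34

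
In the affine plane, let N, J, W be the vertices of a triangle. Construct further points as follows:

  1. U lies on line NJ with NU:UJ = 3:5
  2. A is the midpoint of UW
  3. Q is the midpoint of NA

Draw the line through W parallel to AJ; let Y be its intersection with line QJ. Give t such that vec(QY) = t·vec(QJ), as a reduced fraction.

Assign N = (0, 0), J = (1, 0), W = (0, 1) — the answer is frame-independent, so this choice is without loss of generality.
1. U lies on line NJ with NU:UJ = 3:5 ⇒ U = (3/8, 0)
2. A is the midpoint of UW ⇒ A = (3/16, 1/2)
3. Q is the midpoint of NA ⇒ Q = (3/32, 1/4)
through W parallel to AJ: direction (13/16, -1/2); meets QJ at Y = (273/128, -5/16)
Y = Q + t·(J−Q) with t = 9/4

t = 9/4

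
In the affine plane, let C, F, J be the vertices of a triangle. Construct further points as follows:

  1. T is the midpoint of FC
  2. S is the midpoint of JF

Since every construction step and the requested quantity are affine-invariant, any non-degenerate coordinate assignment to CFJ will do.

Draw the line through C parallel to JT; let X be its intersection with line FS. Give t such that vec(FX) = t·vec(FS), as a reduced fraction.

Set C = (0, 0), F = (1, 0), J = (0, 1); any affine frame gives the same invariant.
1. T is the midpoint of FC ⇒ T = (1/2, 0)
2. S is the midpoint of JF ⇒ S = (1/2, 1/2)
through C parallel to JT: direction (1/2, -1); meets FS at X = (-1, 2)
X = F + t·(S−F) with t = 4

t = 4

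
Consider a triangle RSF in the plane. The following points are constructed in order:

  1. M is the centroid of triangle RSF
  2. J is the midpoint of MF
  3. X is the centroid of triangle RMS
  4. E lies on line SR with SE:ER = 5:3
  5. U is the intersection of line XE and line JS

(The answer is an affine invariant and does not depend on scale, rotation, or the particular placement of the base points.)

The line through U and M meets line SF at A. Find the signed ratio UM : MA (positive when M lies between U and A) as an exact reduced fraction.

Set R = (0, 0), S = (1, 0), F = (0, 1); any affine frame gives the same invariant.
1. M is the centroid of triangle RSF ⇒ M = (1/3, 1/3)
2. J is the midpoint of MF ⇒ J = (1/6, 2/3)
3. X is the centroid of triangle RMS ⇒ X = (4/9, 1/9)
4. E lies on line SR with SE:ER = 5:3 ⇒ E = (3/8, 0)
5. U is the intersection of line XE and line JS ⇒ U = (7/12, 1/3)
line UM meets SF at A = (2/3, 1/3)
M = U + t·(A−U) with t = -3, so UM:MA = -3:4

UM:MA = -3/4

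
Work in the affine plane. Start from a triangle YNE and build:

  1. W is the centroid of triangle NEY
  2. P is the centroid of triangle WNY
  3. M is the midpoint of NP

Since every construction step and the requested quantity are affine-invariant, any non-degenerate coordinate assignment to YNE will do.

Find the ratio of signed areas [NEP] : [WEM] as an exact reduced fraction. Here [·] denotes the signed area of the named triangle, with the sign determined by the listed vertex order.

[NEP]:[WEM] = -8/3

Choose coordinates Y = (0, 0), N = (1, 0), E = (0, 1).
1. W is the centroid of triangle NEY ⇒ W = (1/3, 1/3)
2. P is the centroid of triangle WNY ⇒ P = (4/9, 1/9)
3. M is the midpoint of NP ⇒ M = (13/18, 1/18)
2·[NEP] = 4/9, 2·[WEM] = -1/6
[NEP]:[WEM] = 4/9:-1/6 = -8/3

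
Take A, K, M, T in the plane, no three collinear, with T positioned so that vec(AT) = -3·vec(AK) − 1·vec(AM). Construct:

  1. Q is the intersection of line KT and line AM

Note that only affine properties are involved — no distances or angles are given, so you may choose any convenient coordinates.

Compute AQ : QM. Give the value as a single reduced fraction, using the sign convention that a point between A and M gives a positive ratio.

AQ:QM = -1/5

Set A = (0, 0), K = (1, 0), M = (0, 1), T = (-3, -1); any affine frame gives the same invariant.
1. Q is the intersection of line KT and line AM ⇒ Q = (0, -1/4)
Q = A + t·(M−A) with t = -1/4, so AQ:QM = t:(1−t) = -1/4:5/4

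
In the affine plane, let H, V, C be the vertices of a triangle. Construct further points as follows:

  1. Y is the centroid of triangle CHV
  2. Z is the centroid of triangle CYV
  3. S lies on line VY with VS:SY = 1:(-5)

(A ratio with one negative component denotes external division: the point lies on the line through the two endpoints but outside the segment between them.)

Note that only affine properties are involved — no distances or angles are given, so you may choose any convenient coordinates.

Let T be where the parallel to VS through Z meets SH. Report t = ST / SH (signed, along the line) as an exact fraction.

t = -1/3

Assign H = (0, 0), V = (1, 0), C = (0, 1) — the answer is frame-independent, so this choice is without loss of generality.
1. Y is the centroid of triangle CHV ⇒ Y = (1/3, 1/3)
2. Z is the centroid of triangle CYV ⇒ Z = (4/9, 4/9)
3. S lies on line VY with VS:SY = 1:(-5) ⇒ S = (7/6, -1/12)
through Z parallel to VS: direction (1/6, -1/12); meets SH at T = (14/9, -1/9)
T = S + t·(H−S) with t = -1/3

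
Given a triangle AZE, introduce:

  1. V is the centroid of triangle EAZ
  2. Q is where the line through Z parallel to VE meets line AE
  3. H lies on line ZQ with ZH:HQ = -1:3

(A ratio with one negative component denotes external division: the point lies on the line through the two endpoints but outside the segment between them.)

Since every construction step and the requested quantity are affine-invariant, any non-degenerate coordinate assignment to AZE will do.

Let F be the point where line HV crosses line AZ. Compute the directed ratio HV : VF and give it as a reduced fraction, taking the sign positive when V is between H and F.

HV:VF = -4

Set A = (0, 0), Z = (1, 0), E = (0, 1); any affine frame gives the same invariant.
1. V is the centroid of triangle EAZ ⇒ V = (1/3, 1/3)
2. Q is where the line through Z parallel to VE meets line AE ⇒ Q = (0, 2)
3. H lies on line ZQ with ZH:HQ = -1:3 ⇒ H = (3/2, -1)
line HV meets AZ at F = (5/8, 0)
V = H + t·(F−H) with t = 4/3, so HV:VF = 4/3:-1/3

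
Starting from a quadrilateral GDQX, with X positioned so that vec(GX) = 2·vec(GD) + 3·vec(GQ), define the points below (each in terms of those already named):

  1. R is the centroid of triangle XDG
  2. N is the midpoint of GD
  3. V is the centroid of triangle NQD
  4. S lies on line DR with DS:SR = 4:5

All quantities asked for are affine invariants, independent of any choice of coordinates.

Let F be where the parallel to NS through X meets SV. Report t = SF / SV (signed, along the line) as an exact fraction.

Choose coordinates G = (0, 0), D = (1, 0), Q = (0, 1), X = (2, 3).
1. R is the centroid of triangle XDG ⇒ R = (1, 1)
2. N is the midpoint of GD ⇒ N = (1/2, 0)
3. V is the centroid of triangle NQD ⇒ V = (1/2, 1/3)
4. S lies on line DR with DS:SR = 4:5 ⇒ S = (1, 4/9)
through X parallel to NS: direction (1/2, 4/9); meets SV at F = (-3/2, -1/9)
F = S + t·(V−S) with t = 5

t = 5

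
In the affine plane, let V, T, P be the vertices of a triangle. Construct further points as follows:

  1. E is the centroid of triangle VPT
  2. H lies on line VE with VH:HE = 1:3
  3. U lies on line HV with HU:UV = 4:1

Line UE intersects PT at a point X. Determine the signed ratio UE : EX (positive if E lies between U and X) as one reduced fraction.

Work in coordinates with V = (0, 0), T = (1, 0), P = (0, 1).
1. E is the centroid of triangle VPT ⇒ E = (1/3, 1/3)
2. H lies on line VE with VH:HE = 1:3 ⇒ H = (1/12, 1/12)
3. U lies on line HV with HU:UV = 4:1 ⇒ U = (1/60, 1/60)
line UE meets PT at X = (1/2, 1/2)
E = U + t·(X−U) with t = 19/29, so UE:EX = 19/29:10/29

UE:EX = 19/10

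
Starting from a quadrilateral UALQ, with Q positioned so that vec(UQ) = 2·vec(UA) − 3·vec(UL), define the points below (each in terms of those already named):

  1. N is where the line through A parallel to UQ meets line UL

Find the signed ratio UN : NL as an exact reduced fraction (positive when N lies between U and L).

UN:NL = -3

Assign U = (0, 0), A = (1, 0), L = (0, 1), Q = (2, -3) — the answer is frame-independent, so this choice is without loss of generality.
1. N is where the line through A parallel to UQ meets line UL ⇒ N = (0, 3/2)
N = U + t·(L−U) with t = 3/2, so UN:NL = t:(1−t) = 3/2:-1/2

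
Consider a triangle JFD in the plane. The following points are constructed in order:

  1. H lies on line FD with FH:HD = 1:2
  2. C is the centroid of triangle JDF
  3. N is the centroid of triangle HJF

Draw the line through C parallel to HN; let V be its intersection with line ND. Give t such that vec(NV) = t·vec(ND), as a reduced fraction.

Set J = (0, 0), F = (1, 0), D = (0, 1); any affine frame gives the same invariant.
1. H lies on line FD with FH:HD = 1:2 ⇒ H = (2/3, 1/3)
2. C is the centroid of triangle JDF ⇒ C = (1/3, 1/3)
3. N is the centroid of triangle HJF ⇒ N = (5/9, 1/9)
through C parallel to HN: direction (-1/9, -2/9); meets ND at V = (10/27, 11/27)
V = N + t·(D−N) with t = 1/3

t = 1/3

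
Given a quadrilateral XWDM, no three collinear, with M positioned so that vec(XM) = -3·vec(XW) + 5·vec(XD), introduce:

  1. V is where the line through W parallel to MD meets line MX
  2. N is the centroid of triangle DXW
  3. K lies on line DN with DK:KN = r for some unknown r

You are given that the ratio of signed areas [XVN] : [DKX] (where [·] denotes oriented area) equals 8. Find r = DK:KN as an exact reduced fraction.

r = -4

Set X = (0, 0), W = (1, 0), D = (0, 1), M = (-3, 5); any affine frame gives the same invariant.
1. V is where the line through W parallel to MD meets line MX ⇒ V = (-4, 20/3)
2. N is the centroid of triangle DXW ⇒ N = (1/3, 1/3)
3. With DK:KN = r, write λ = r/(r+1) so K = D + λ·(N−D); K is affine-linear in λ
Every point depending on K is an affine combination of K and λ-independent points, so each such coordinate is linear in λ; the λ² term in each signed area is a multiple of (N−D)×(N−D) = 0, so 2·[XVN] and 2·[DKX] are each linear in λ. Evaluating at λ=0 and λ=1:
  2·[XVN] = -32/9,   2·[DKX] = -1/3·λ
So [XVN]:[DKX] = (-32/9) / (-1/3·λ). Setting this equal to 8:
  -32/9 = 8·(-1/3·λ)  ⇒  λ = 4/3
Then r = λ/(1−λ) = (4/3)/(-1/3) = -4. Check: with r = -4, K = (4/9, 1/9) and [XVN]:[DKX] = 8 as required.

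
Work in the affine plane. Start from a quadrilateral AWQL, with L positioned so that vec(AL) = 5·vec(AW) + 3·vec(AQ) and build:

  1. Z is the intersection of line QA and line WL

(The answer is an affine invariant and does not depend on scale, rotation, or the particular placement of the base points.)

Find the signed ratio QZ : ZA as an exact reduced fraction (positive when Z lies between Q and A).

Set A = (0, 0), W = (1, 0), Q = (0, 1), L = (5, 3); any affine frame gives the same invariant.
1. Z is the intersection of line QA and line WL ⇒ Z = (0, -3/4)
Z = Q + t·(A−Q) with t = 7/4, so QZ:ZA = t:(1−t) = 7/4:-3/4

QZ:ZA = -7/3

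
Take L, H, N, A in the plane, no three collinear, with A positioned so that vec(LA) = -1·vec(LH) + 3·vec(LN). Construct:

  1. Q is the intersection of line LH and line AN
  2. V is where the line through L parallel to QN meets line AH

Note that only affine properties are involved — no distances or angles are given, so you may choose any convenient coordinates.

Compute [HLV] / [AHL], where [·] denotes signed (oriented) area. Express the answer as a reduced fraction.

[HLV]:[AHL] = 2

Choose coordinates L = (0, 0), H = (1, 0), N = (0, 1), A = (-1, 3).
1. Q is the intersection of line LH and line AN ⇒ Q = (1/2, 0)
2. V is where the line through L parallel to QN meets line AH ⇒ V = (-3, 6)
2·[HLV] = -6, 2·[AHL] = -3
[HLV]:[AHL] = -6:-3 = 2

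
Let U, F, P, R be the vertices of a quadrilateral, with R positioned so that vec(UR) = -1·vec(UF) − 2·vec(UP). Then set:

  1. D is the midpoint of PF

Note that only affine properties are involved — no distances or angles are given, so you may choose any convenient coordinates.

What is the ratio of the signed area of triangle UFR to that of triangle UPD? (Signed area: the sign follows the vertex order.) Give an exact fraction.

Assign U = (0, 0), F = (1, 0), P = (0, 1), R = (-1, -2) — the answer is frame-independent, so this choice is without loss of generality.
1. D is the midpoint of PF ⇒ D = (1/2, 1/2)
2·[UFR] = -2, 2·[UPD] = -1/2
[UFR]:[UPD] = -2:-1/2 = 4

[UFR]:[UPD] = 4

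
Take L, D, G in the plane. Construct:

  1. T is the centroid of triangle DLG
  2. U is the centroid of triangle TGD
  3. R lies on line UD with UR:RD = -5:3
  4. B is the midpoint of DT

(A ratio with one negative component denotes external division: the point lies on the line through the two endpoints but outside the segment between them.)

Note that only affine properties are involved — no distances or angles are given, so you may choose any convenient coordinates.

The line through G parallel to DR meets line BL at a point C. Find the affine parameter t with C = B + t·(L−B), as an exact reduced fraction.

Work in coordinates with L = (0, 0), D = (1, 0), G = (0, 1).
1. T is the centroid of triangle DLG ⇒ T = (1/3, 1/3)
2. U is the centroid of triangle TGD ⇒ U = (4/9, 4/9)
3. R lies on line UD with UR:RD = -5:3 ⇒ R = (11/6, -2/3)
4. B is the midpoint of DT ⇒ B = (2/3, 1/6)
through G parallel to DR: direction (5/6, -2/3); meets BL at C = (20/21, 5/21)
C = B + t·(L−B) with t = -3/7

t = -3/7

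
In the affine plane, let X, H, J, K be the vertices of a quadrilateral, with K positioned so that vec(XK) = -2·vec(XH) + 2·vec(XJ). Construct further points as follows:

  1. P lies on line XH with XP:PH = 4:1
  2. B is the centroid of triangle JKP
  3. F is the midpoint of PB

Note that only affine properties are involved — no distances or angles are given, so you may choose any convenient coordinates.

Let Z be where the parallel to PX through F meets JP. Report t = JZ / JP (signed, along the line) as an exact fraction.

t = 1/2

Choose coordinates X = (0, 0), H = (1, 0), J = (0, 1), K = (-2, 2).
1. P lies on line XH with XP:PH = 4:1 ⇒ P = (4/5, 0)
2. B is the centroid of triangle JKP ⇒ B = (-2/5, 1)
3. F is the midpoint of PB ⇒ F = (1/5, 1/2)
through F parallel to PX: direction (-4/5, 0); meets JP at Z = (2/5, 1/2)
Z = J + t·(P−J) with t = 1/2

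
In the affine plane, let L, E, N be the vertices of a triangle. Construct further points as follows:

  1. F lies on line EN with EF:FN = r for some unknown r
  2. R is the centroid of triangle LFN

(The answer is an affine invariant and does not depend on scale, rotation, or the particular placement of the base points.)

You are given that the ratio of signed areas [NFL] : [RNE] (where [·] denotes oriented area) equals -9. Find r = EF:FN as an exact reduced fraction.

r = -4/3

Assign L = (0, 0), E = (1, 0), N = (0, 1) — the answer is frame-independent, so this choice is without loss of generality.
1. With EF:FN = r, write λ = r/(r+1) so F = E + λ·(N−E); F is affine-linear in λ
2. R is the centroid of triangle LFN ⇒ R is an affine combination of earlier points and hence also affine-linear in λ
Every point depending on F is an affine combination of F and λ-independent points, so each such coordinate is linear in λ; the λ² term in each signed area is a multiple of (N−E)×(N−E) = 0, so 2·[NFL] and 2·[RNE] are each linear in λ. Evaluating at λ=0 and λ=1:
  2·[NFL] = λ − 1,   2·[RNE] = -1/3
So [NFL]:[RNE] = (λ − 1) / (-1/3). Setting this equal to -9:
  λ − 1 = -9·(-1/3)  ⇒  λ = 4
Then r = λ/(1−λ) = (4)/(-3) = -4/3. Check: with r = -4/3, F = (-3, 4) and [NFL]:[RNE] = -9 as required.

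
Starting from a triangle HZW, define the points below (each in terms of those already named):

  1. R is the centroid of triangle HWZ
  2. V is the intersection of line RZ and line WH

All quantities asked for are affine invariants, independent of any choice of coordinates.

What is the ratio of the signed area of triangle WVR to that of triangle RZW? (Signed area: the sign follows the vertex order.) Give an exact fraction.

Choose coordinates H = (0, 0), Z = (1, 0), W = (0, 1).
1. R is the centroid of triangle HWZ ⇒ R = (1/3, 1/3)
2. V is the intersection of line RZ and line WH ⇒ V = (0, 1/2)
2·[WVR] = 1/6, 2·[RZW] = 1/3
[WVR]:[RZW] = 1/6:1/3 = 1/2

[WVR]:[RZW] = 1/2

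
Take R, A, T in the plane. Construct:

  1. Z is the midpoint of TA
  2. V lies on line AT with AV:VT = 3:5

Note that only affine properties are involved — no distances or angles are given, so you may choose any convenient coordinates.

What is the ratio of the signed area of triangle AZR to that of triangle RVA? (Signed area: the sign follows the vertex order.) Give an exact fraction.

Choose coordinates R = (0, 0), A = (1, 0), T = (0, 1).
1. Z is the midpoint of TA ⇒ Z = (1/2, 1/2)
2. V lies on line AT with AV:VT = 3:5 ⇒ V = (5/8, 3/8)
2·[AZR] = 1/2, 2·[RVA] = -3/8
[AZR]:[RVA] = 1/2:-3/8 = -4/3

[AZR]:[RVA] = -4/3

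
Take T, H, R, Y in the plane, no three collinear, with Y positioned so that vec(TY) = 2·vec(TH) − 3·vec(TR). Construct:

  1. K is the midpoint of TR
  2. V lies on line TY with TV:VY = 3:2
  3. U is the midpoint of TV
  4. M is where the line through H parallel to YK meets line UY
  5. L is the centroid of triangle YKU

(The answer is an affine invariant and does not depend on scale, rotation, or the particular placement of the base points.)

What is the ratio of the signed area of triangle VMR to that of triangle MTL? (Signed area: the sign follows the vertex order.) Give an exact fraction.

Choose coordinates T = (0, 0), H = (1, 0), R = (0, 1), Y = (2, -3).
1. K is the midpoint of TR ⇒ K = (0, 1/2)
2. V lies on line TY with TV:VY = 3:2 ⇒ V = (6/5, -9/5)
3. U is the midpoint of TV ⇒ U = (3/5, -9/10)
4. M is where the line through H parallel to YK meets line UY ⇒ M = (7, -21/2)
5. L is the centroid of triangle YKU ⇒ L = (13/15, -17/15)
2·[VMR] = 29/5, 2·[MTL] = -7/6
[VMR]:[MTL] = 29/5:-7/6 = -174/35

[VMR]:[MTL] = -174/35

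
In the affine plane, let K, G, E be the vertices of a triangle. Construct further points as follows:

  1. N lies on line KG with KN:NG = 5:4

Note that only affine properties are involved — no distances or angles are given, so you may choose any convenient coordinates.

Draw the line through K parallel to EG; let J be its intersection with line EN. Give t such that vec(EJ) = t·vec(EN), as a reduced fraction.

t = 9/4

Set K = (0, 0), G = (1, 0), E = (0, 1); any affine frame gives the same invariant.
1. N lies on line KG with KN:NG = 5:4 ⇒ N = (5/9, 0)
through K parallel to EG: direction (1, -1); meets EN at J = (5/4, -5/4)
J = E + t·(N−E) with t = 9/4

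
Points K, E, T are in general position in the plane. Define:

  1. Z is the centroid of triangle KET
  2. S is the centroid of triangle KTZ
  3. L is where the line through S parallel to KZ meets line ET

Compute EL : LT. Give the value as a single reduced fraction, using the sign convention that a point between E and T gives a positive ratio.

EL:LT = 2

Set K = (0, 0), E = (1, 0), T = (0, 1); any affine frame gives the same invariant.
1. Z is the centroid of triangle KET ⇒ Z = (1/3, 1/3)
2. S is the centroid of triangle KTZ ⇒ S = (1/9, 4/9)
3. L is where the line through S parallel to KZ meets line ET ⇒ L = (1/3, 2/3)
L = E + t·(T−E) with t = 2/3, so EL:LT = t:(1−t) = 2/3:1/3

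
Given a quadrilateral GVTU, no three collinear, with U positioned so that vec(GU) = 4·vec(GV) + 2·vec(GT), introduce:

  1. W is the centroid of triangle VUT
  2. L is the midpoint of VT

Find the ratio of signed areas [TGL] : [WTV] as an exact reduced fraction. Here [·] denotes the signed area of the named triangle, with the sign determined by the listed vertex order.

[TGL]:[WTV] = 3/10

Set G = (0, 0), V = (1, 0), T = (0, 1), U = (4, 2); any affine frame gives the same invariant.
1. W is the centroid of triangle VUT ⇒ W = (5/3, 1)
2. L is the midpoint of VT ⇒ L = (1/2, 1/2)
2·[TGL] = 1/2, 2·[WTV] = 5/3
[TGL]:[WTV] = 1/2:5/3 = 3/10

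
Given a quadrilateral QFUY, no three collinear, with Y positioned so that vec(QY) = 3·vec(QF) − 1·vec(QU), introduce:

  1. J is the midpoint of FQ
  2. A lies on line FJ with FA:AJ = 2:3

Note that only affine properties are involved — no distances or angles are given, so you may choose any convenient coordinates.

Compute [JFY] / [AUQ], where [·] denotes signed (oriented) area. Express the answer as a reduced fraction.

[JFY]:[AUQ] = -5/8

Assign Q = (0, 0), F = (1, 0), U = (0, 1), Y = (3, -1) — the answer is frame-independent, so this choice is without loss of generality.
1. J is the midpoint of FQ ⇒ J = (1/2, 0)
2. A lies on line FJ with FA:AJ = 2:3 ⇒ A = (4/5, 0)
2·[JFY] = -1/2, 2·[AUQ] = 4/5
[JFY]:[AUQ] = -1/2:4/5 = -5/8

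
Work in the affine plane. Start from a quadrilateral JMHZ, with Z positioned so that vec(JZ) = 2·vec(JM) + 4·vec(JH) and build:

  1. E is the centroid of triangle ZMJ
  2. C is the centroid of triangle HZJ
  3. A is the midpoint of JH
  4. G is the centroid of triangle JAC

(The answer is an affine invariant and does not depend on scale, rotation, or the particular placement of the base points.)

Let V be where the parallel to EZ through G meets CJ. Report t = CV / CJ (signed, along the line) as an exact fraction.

t = 13/6

Set J = (0, 0), M = (1, 0), H = (0, 1), Z = (2, 4); any affine frame gives the same invariant.
1. E is the centroid of triangle ZMJ ⇒ E = (1, 4/3)
2. C is the centroid of triangle HZJ ⇒ C = (2/3, 5/3)
3. A is the midpoint of JH ⇒ A = (0, 1/2)
4. G is the centroid of triangle JAC ⇒ G = (2/9, 13/18)
through G parallel to EZ: direction (1, 8/3); meets CJ at V = (-7/9, -35/18)
V = C + t·(J−C) with t = 13/6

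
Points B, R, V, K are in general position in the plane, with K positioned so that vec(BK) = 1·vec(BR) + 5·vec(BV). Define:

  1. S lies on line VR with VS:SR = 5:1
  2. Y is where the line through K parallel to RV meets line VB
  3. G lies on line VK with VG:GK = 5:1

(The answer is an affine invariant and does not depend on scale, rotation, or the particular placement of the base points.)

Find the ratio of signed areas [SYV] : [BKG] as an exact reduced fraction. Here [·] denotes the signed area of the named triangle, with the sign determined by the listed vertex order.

Set B = (0, 0), R = (1, 0), V = (0, 1), K = (1, 5); any affine frame gives the same invariant.
1. S lies on line VR with VS:SR = 5:1 ⇒ S = (5/6, 1/6)
2. Y is where the line through K parallel to RV meets line VB ⇒ Y = (0, 6)
3. G lies on line VK with VG:GK = 5:1 ⇒ G = (5/6, 13/3)
2·[SYV] = 25/6, 2·[BKG] = 1/6
[SYV]:[BKG] = 25/6:1/6 = 25

[SYV]:[BKG] = 25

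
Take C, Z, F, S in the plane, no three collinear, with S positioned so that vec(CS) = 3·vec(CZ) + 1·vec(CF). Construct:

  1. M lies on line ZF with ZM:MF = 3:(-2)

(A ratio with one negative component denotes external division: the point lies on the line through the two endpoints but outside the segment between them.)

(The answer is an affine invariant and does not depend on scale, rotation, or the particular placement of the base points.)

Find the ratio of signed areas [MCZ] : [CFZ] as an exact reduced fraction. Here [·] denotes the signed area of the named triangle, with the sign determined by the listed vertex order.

[MCZ]:[CFZ] = -3

Assign C = (0, 0), Z = (1, 0), F = (0, 1), S = (3, 1) — the answer is frame-independent, so this choice is without loss of generality.
1. M lies on line ZF with ZM:MF = 3:(-2) ⇒ M = (-2, 3)
2·[MCZ] = 3, 2·[CFZ] = -1
[MCZ]:[CFZ] = 3:-1 = -3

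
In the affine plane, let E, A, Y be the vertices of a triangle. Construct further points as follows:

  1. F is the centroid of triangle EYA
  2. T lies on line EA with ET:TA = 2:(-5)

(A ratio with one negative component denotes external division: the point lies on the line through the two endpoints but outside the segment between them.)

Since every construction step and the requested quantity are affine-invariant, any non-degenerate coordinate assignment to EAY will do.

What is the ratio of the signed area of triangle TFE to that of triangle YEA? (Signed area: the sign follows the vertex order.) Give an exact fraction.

Work in coordinates with E = (0, 0), A = (1, 0), Y = (0, 1).
1. F is the centroid of triangle EYA ⇒ F = (1/3, 1/3)
2. T lies on line EA with ET:TA = 2:(-5) ⇒ T = (-2/3, 0)
2·[TFE] = -2/9, 2·[YEA] = 1
[TFE]:[YEA] = -2/9:1 = -2/9

[TFE]:[YEA] = -2/9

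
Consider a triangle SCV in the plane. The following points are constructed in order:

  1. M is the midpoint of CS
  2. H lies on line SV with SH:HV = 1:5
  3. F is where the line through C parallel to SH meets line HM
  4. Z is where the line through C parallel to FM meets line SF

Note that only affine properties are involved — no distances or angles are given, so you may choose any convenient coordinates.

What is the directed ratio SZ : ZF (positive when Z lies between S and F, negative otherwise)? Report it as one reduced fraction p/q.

SZ:ZF = -2

Choose coordinates S = (0, 0), C = (1, 0), V = (0, 1).
1. M is the midpoint of CS ⇒ M = (1/2, 0)
2. H lies on line SV with SH:HV = 1:5 ⇒ H = (0, 1/6)
3. F is where the line through C parallel to SH meets line HM ⇒ F = (1, -1/6)
4. Z is where the line through C parallel to FM meets line SF ⇒ Z = (2, -1/3)
Z = S + t·(F−S) with t = 2, so SZ:ZF = t:(1−t) = 2:-1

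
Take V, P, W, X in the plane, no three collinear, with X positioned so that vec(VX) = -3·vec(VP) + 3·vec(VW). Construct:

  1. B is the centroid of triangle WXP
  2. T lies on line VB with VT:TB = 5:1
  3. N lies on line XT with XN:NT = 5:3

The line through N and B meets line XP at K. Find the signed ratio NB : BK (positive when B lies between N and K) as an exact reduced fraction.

Assign V = (0, 0), P = (1, 0), W = (0, 1), X = (-3, 3) — the answer is frame-independent, so this choice is without loss of generality.
1. B is the centroid of triangle WXP ⇒ B = (-2/3, 4/3)
2. T lies on line VB with VT:TB = 5:1 ⇒ T = (-5/9, 10/9)
3. N lies on line XT with XN:NT = 5:3 ⇒ N = (-53/36, 131/72)
line NB meets XP at K = (-21/17, 57/34)
B = N + t·(K−N) with t = 17/5, so NB:BK = 17/5:-12/5

NB:BK = -17/12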